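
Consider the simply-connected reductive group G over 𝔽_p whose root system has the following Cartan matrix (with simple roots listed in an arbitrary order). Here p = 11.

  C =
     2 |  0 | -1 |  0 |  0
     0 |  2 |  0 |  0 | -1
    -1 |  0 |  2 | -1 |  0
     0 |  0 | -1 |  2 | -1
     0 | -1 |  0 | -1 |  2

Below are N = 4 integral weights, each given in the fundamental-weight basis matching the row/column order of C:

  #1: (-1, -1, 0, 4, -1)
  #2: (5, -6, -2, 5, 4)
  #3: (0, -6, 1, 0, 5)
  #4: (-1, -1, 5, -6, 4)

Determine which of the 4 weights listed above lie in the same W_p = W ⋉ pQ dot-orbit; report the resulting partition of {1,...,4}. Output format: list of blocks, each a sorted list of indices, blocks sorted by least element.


Type A_5, rank 5, |W|=720; reorder rows/cols to standard.

λ_j+ρ reflected into Ā_11 (⟨·,θ^∨⟩≤11); 5-tuples as given:

  λ_1 → (0, 0, 1, 5, 0) · λ_2 → (0, 0, 1, 5, 0) · λ_3 → (1, 5, 2, 1, 1) · λ_4 → (0, 0, 1, 5, 0)

Partition of {1..4} into 2 W_11-dot-orbits:

[[1, 2, 4], [3]]


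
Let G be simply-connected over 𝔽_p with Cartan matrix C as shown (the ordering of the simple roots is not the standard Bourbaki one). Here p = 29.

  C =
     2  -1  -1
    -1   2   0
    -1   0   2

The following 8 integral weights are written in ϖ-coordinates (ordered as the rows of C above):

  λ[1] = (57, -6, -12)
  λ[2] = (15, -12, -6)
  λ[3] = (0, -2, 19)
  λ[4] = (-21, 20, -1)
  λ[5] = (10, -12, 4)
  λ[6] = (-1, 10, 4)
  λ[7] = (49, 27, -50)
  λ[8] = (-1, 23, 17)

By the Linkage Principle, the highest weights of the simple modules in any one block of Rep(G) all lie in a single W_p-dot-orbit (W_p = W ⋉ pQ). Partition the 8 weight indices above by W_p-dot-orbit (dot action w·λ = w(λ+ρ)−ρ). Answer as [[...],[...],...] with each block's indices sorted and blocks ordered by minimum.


A_3 Cartan matrix, 3 simple roots permuted; ρ=(1,1,1).

Folding the 8 weights λ_j+ρ into Ā_29 (reps in the given 3-coord order):

  [1] (0, 11, 5) · [2] (0, 11, 5) · [3] (0, 1, 20) · [4] (0, 1, 20) · [5] (0, 11, 5) · [6] (0, 11, 5) · [7] (0, 1, 20) · [8] (0, 11, 5)

2 distinct reps among the 8 weights ⇒ 2 W_29-linkage classes:

[[1, 2, 5, 6, 8], [3, 4, 7]]


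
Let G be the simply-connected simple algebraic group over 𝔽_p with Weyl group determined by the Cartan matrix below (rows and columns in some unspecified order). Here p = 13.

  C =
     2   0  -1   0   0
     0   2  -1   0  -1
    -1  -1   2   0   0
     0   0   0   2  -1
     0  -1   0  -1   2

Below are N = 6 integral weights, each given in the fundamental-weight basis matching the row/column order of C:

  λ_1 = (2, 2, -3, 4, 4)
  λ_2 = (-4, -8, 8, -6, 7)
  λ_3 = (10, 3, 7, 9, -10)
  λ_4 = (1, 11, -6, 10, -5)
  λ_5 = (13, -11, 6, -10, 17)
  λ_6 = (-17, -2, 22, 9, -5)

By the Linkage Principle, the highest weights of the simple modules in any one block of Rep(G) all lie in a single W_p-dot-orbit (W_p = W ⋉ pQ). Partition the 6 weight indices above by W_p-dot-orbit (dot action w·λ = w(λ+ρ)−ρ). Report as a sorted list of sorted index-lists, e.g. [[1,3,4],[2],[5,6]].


Cartan matrix: type A_5 (|W|=720); un-permuting the 5 rows.

Ā_13 reps of the 6 weights (A_5, coords as presented):

  λ_1+ρ ↦ (0, 1, 2, 4, 5) · λ_2+ρ ↦ (2, 2, 1, 1, 4) · λ_3+ρ ↦ (0, 1, 2, 4, 5) · λ_4+ρ ↦ (2, 2, 1, 1, 4) · λ_5+ρ ↦ (2, 2, 1, 1, 4) · λ_6+ρ ↦ (2, 2, 1, 1, 4)

Grouping the 6 weights by Ā_13-representative: 2 linkage classes.

[[1, 3], [2, 4, 5, 6]]


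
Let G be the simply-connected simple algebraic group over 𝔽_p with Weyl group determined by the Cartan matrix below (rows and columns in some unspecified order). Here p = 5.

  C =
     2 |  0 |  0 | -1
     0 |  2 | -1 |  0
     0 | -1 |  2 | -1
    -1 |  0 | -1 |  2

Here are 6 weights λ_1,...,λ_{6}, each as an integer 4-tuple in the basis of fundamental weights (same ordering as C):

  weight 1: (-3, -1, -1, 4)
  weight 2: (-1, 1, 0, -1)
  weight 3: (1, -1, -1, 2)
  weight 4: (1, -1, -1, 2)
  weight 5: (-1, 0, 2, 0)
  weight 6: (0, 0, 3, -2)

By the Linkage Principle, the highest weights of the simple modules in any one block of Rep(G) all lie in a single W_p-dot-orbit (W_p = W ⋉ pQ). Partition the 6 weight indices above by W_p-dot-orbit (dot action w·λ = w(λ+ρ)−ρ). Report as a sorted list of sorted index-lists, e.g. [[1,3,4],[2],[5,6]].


Dynkin diagram of C (from the 6 off-diagonal −1 entries): A_4.

Ā_5 reps of the 6 weights (A_4, coords as presented):

  λ_1 → (2, 0, 0, 3);  λ_2 → (0, 2, 1, 0);  λ_3 → (2, 0, 0, 3);  λ_4 → (2, 0, 0, 3);  λ_5 → (0, 1, 3, 1);  λ_6 → (0, 1, 3, 1)

Grouping the 6 weights by Ā_5-representative: 3 linkage classes.

[[1, 3, 4], [2], [5, 6]]


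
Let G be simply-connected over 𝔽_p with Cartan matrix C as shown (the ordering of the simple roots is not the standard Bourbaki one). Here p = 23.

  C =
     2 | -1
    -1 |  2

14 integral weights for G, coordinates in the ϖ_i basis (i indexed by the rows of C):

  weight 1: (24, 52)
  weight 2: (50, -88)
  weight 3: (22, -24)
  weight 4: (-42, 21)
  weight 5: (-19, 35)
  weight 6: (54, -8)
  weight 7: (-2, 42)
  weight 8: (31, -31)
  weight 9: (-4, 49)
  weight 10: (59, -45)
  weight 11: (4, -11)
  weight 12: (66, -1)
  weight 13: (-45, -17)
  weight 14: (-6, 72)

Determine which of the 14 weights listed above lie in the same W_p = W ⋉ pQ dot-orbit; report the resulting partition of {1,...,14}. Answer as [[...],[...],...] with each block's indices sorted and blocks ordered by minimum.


Root system A_2: the 2×2 matrix C matches after relabeling.

Folding the 14 weights λ_j+ρ into Ā_23 (reps in the given 2-coord order):

  λ_1 → (7, 14) · λ_2 → (5, 5) · λ_3 → (0, 23) · λ_4 → (4, 1) · λ_5 → (5, 5) · λ_6 → (7, 14) · λ_7 → (19, 3) · λ_8 → (7, 14) · λ_9 → (19, 3) · λ_10 → (7, 14) · λ_11 → (5, 5) · λ_12 → (0, 2) · λ_13 → (7, 14) · λ_14 → (4, 1)

The 14 indices split into 6 linkage classes (same alcove rep ⇔ same W_23-dot-orbit):

[[1, 6, 8, 10, 13], [2, 5, 11], [3], [4, 14], [7, 9], [12]]


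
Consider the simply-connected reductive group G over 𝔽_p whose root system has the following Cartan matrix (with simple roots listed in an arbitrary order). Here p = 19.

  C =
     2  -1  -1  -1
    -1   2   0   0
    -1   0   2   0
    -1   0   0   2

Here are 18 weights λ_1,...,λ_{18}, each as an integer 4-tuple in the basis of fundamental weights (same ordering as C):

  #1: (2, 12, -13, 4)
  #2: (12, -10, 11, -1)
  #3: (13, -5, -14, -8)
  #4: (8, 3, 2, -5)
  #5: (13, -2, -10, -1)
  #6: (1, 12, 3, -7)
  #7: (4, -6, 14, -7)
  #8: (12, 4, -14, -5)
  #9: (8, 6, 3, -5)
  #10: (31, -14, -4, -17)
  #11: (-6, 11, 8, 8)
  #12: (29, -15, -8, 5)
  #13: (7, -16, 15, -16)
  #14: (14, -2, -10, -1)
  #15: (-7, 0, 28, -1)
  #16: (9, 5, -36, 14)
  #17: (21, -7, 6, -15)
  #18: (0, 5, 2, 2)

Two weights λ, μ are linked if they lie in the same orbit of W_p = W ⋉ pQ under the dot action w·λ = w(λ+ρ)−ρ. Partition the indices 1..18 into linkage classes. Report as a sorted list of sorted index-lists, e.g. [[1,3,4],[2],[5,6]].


Cartan matrix: type D_4 (|W|=192); un-permuting the 4 rows.

Folding the 18 weights λ_j+ρ into Ā_19 (reps in the given 4-coord order):

  [1] (3, 4, 3, 4)
  [2] (0, 3, 6, 6)
  [3] (1, 6, 3, 3)
  [4] (3, 4, 3, 4)
  [5] (4, 1, 9, 0)
  [6] (4, 9, 0, 2)
  [7] (4, 1, 9, 0)
  [8] (4, 1, 9, 0)
  [9] (1, 6, 3, 3)
  [10] (3, 0, 10, 3)
  [11] (1, 6, 3, 3)
  [12] (3, 4, 3, 4)
  [13] (3, 4, 3, 4)
  [14] (4, 1, 9, 0)
  [15] (4, 1, 9, 0)
  [16] (0, 3, 6, 6)
  [17] (3, 4, 3, 4)
  [18] (1, 6, 3, 3)

Linkage partition of the 18 weights (6 classes, p=19):

[[1, 4, 12, 13, 17], [2, 16], [3, 9, 11, 18], [5, 7, 8, 14, 15], [6], [10]]


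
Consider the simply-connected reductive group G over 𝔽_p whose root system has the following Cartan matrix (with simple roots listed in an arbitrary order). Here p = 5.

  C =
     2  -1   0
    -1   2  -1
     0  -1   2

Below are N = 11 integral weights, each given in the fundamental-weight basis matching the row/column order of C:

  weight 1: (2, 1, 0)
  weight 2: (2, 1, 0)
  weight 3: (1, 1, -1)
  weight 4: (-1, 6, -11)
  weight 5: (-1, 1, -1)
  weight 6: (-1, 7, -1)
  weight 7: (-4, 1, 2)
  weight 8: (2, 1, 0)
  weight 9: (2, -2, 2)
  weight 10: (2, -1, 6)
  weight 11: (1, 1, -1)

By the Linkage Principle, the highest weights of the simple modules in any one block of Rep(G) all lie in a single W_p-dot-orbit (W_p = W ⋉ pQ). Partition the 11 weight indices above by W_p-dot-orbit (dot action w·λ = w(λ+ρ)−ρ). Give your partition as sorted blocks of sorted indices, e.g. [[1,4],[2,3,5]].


Root system A_3: the 3×3 matrix C matches after relabeling.

Ā_5 reps of the 11 weights (A_3, coords as presented):

  λ_1+ρ ↦ (2, 2, 0)
  λ_2+ρ ↦ (2, 2, 0)
  λ_3+ρ ↦ (2, 2, 0)
  λ_4+ρ ↦ (0, 2, 0)
  λ_5+ρ ↦ (0, 2, 0)
  λ_6+ρ ↦ (0, 2, 0)
  λ_7+ρ ↦ (2, 1, 2)
  λ_8+ρ ↦ (2, 2, 0)
  λ_9+ρ ↦ (2, 1, 2)
  λ_10+ρ ↦ (0, 2, 0)
  λ_11+ρ ↦ (2, 2, 0)

These 11 weights hit 3 W_5-dot-orbits; sizes (5, 4, 2):

[[1, 2, 3, 8, 11], [4, 5, 6, 10], [7, 9]]


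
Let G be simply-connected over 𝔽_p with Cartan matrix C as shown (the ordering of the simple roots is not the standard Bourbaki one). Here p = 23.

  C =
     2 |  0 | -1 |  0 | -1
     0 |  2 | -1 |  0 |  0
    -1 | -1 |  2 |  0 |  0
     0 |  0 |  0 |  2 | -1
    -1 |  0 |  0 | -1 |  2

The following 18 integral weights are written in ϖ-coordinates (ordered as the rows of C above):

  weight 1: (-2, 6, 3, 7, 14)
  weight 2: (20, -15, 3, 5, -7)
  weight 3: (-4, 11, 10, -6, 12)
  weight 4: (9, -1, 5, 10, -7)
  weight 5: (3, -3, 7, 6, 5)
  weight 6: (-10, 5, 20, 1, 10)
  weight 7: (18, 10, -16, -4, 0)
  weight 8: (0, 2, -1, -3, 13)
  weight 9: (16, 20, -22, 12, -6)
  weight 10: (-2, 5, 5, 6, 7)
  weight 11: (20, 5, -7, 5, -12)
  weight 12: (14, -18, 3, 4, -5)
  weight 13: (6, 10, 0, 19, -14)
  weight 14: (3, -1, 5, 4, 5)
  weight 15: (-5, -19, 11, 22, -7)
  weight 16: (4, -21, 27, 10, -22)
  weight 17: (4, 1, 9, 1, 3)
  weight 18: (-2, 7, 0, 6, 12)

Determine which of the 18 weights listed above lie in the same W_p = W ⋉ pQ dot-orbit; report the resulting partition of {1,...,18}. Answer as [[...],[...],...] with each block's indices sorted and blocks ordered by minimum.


C ↔ A_5 under row/col permutation; |W(A_5)| = 720.

Ā_23 reps of the 18 weights (A_5, coords as presented):

  λ_1+ρ ↦ (1, 3, 0, 2, 12)
  λ_2+ρ ↦ (5, 2, 10, 2, 4)
  λ_3+ρ ↦ (3, 2, 8, 5, 0)
  λ_4+ρ ↦ (4, 0, 6, 5, 6)
  λ_5+ρ ↦ (4, 0, 6, 5, 6)
  λ_6+ρ ↦ (5, 2, 10, 2, 4)
  λ_7+ρ ↦ (2, 4, 11, 1, 2)
  λ_8+ρ ↦ (1, 3, 0, 2, 12)
  λ_9+ρ ↦ (5, 2, 10, 2, 4)
  λ_10+ρ ↦ (1, 3, 5, 4, 7)
  λ_11+ρ ↦ (4, 0, 6, 5, 6)
  λ_12+ρ ↦ (2, 4, 11, 1, 2)
  λ_13+ρ ↦ (1, 3, 5, 4, 7)
  λ_14+ρ ↦ (4, 0, 6, 5, 6)
  λ_15+ρ ↦ (4, 0, 6, 5, 6)
  λ_16+ρ ↦ (3, 2, 8, 5, 0)
  λ_17+ρ ↦ (5, 2, 10, 2, 4)
  λ_18+ρ ↦ (1, 3, 0, 2, 12)

Linkage partition of the 18 weights (6 classes, p=23):

[[1, 8, 18], [2, 6, 9, 17], [3, 16], [4, 5, 11, 14, 15], [7, 12], [10, 13]]


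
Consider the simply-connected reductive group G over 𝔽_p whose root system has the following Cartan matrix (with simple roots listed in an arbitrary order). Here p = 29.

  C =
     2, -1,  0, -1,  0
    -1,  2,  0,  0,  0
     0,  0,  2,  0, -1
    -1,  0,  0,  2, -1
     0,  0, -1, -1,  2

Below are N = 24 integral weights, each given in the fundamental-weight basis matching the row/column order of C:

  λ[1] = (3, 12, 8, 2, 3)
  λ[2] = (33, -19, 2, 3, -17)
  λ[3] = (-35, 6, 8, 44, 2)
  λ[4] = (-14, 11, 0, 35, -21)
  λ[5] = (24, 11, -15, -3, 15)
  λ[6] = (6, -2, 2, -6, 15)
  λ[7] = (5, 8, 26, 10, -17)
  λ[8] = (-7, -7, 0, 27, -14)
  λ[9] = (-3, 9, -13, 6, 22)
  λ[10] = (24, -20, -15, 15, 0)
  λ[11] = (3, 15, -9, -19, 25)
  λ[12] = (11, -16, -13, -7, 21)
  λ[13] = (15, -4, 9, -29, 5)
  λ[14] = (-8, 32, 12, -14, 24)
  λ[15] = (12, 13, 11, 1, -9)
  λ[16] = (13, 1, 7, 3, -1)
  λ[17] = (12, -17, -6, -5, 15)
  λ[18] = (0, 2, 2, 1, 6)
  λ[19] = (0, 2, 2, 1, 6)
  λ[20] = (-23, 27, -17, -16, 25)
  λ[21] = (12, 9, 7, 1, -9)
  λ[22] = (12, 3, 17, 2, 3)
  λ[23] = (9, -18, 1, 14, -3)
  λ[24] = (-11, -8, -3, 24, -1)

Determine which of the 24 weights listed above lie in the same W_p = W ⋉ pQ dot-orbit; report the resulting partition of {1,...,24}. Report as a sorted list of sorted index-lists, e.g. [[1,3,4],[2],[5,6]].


Dynkin diagram of C (from the 8 off-diagonal −1 entries): A_5.

Each λ_j+ρ reduced to Ā_29; 5-tuples below use C's row order:

    1: (4, 9, 5, 3, 4)
    2: (4, 9, 5, 3, 4)
    3: (1, 1, 3, 5, 11)
    4: (6, 6, 12, 3, 1)
    5: (7, 10, 0, 6, 2)
    6: (1, 1, 3, 5, 11)
    7: (1, 1, 3, 5, 11)
    8: (6, 6, 12, 3, 1)
    9: (1, 1, 3, 5, 11)
    10: (6, 6, 12, 3, 1)
    11: (14, 2, 8, 4, 0)
    12: (6, 6, 12, 3, 1)
    13: (6, 6, 12, 3, 1)
    14: (4, 9, 5, 3, 4)
    15: (7, 10, 0, 6, 2)
    16: (14, 2, 8, 4, 0)
    17: (4, 9, 5, 3, 4)
    18: (1, 3, 3, 2, 7)
    19: (1, 3, 3, 2, 7)
    20: (1, 1, 3, 5, 11)
    21: (7, 10, 0, 6, 2)
    22: (4, 9, 5, 3, 4)
    23: (7, 10, 0, 6, 2)
    24: (7, 10, 0, 6, 2)

The 24 indices split into 6 linkage classes (same alcove rep ⇔ same W_29-dot-orbit):

[[1, 2, 14, 17, 22], [3, 6, 7, 9, 20], [4, 8, 10, 12, 13], [5, 15, 21, 23, 24], [11, 16], [18, 19]]


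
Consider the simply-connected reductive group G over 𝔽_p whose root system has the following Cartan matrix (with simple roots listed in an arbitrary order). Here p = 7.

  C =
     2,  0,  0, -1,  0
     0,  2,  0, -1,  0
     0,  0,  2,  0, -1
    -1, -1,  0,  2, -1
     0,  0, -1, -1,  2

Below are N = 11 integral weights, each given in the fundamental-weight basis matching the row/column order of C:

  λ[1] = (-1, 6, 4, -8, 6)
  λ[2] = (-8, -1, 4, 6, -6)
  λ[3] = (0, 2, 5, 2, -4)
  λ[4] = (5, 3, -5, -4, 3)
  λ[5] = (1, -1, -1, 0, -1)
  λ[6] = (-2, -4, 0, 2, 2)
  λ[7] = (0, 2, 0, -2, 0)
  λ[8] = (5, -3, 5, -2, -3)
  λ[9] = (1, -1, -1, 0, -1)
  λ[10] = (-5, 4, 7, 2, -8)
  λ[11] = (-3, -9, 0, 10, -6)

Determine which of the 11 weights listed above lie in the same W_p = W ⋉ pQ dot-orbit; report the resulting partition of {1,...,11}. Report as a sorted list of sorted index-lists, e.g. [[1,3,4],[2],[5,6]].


Root system D_5: the 5×5 matrix C matches after relabeling.

λ_j+ρ reflected into Ā_7 (⟨·,θ^∨⟩≤7); 5-tuples as given:

  λ_1+ρ ↦ (2, 5, 0, 0, 0) · λ_2+ρ ↦ (2, 5, 0, 0, 0) · λ_3+ρ ↦ (2, 0, 0, 1, 0) · λ_4+ρ ↦ (2, 0, 0, 1, 0) · λ_5+ρ ↦ (2, 0, 0, 1, 0) · λ_6+ρ ↦ (0, 2, 1, 1, 0) · λ_7+ρ ↦ (0, 2, 1, 1, 0) · λ_8+ρ ↦ (0, 2, 1, 1, 0) · λ_9+ρ ↦ (2, 0, 0, 1, 0) · λ_10+ρ ↦ (3, 2, 0, 0, 1) · λ_11+ρ ↦ (0, 2, 1, 1, 0)

Grouping the 11 weights by Ā_7-representative: 4 linkage classes.

[[1, 2], [3, 4, 5, 9], [6, 7, 8, 11], [10]]


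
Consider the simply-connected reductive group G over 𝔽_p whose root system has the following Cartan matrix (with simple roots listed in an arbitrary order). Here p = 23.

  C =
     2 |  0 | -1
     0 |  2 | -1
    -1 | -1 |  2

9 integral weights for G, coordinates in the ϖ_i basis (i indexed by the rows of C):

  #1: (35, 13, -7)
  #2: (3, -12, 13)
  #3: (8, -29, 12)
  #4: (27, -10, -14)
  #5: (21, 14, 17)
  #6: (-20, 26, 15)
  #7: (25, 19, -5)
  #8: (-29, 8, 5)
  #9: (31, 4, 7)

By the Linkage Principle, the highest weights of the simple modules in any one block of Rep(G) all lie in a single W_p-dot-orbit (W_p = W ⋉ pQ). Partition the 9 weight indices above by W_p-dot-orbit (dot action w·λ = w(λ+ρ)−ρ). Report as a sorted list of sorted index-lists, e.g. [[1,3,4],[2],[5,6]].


Root system A_3: the 3×3 matrix C matches after relabeling.

Folding the 9 weights λ_j+ρ into Ā_23 (reps in the given 3-coord order):

  [1] (2, 6, 7);  [2] (4, 11, 3);  [3] (1, 8, 9);  [4] (1, 8, 9);  [5] (1, 8, 9);  [6] (3, 3, 1);  [7] (3, 3, 1);  [8] (1, 8, 9);  [9] (1, 8, 9)

The 9 indices split into 4 linkage classes (same alcove rep ⇔ same W_23-dot-orbit):

[[1], [2], [3, 4, 5, 8, 9], [6, 7]]


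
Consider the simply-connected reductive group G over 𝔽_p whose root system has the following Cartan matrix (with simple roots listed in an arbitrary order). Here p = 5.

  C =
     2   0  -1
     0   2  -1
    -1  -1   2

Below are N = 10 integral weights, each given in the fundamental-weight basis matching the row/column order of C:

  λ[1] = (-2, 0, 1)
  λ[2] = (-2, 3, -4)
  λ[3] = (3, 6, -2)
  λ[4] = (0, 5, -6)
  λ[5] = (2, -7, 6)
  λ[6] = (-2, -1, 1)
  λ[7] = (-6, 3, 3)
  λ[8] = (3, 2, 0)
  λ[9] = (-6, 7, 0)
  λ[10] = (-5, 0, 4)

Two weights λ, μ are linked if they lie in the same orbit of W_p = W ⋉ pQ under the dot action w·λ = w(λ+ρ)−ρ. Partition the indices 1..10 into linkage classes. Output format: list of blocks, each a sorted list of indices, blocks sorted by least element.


A_3 Cartan matrix, 3 simple roots permuted; ρ=(1,1,1).

λ_j+ρ reflected into Ā_5 (⟨·,θ^∨⟩≤5); 3-tuples as given:

  λ_1+ρ ↦ (1, 1, 1);  λ_2+ρ ↦ (3, 0, 1);  λ_3+ρ ↦ (1, 0, 1);  λ_4+ρ ↦ (3, 0, 1);  λ_5+ρ ↦ (1, 0, 1);  λ_6+ρ ↦ (1, 0, 1);  λ_7+ρ ↦ (1, 0, 1);  λ_8+ρ ↦ (1, 0, 1);  λ_9+ρ ↦ (3, 0, 1);  λ_10+ρ ↦ (3, 0, 1)

Partition of {1..10} into 3 W_5-dot-orbits:

[[1], [2, 4, 9, 10], [3, 5, 6, 7, 8]]


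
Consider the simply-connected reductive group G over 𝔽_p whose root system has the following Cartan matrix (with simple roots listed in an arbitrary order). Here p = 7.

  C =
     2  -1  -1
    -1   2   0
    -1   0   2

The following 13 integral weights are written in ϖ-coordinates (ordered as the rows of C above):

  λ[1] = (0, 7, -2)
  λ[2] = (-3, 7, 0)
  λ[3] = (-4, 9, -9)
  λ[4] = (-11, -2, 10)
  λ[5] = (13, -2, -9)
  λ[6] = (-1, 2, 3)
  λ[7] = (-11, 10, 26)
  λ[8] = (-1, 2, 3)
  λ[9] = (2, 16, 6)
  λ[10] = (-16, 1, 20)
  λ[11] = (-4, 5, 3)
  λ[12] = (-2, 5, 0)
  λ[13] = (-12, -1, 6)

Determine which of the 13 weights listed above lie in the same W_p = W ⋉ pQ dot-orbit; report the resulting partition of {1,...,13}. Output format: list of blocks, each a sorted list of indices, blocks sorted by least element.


Dynkin diagram of C (from the 4 off-diagonal −1 entries): A_3.

W_7-reps of the 13 weights in Ā_7 (same 3-coord order as C):

  λ_1+ρ ↦ (1, 5, 0)
  λ_2+ρ ↦ (1, 5, 0)
  λ_3+ρ ↦ (3, 3, 1)
  λ_4+ρ ↦ (3, 3, 1)
  λ_5+ρ ↦ (1, 5, 0)
  λ_6+ρ ↦ (0, 3, 4)
  λ_7+ρ ↦ (3, 1, 3)
  λ_8+ρ ↦ (0, 3, 4)
  λ_9+ρ ↦ (3, 1, 3)
  λ_10+ρ ↦ (1, 5, 0)
  λ_11+ρ ↦ (3, 3, 1)
  λ_12+ρ ↦ (1, 5, 0)
  λ_13+ρ ↦ (0, 3, 4)

Partition of {1..13} into 4 W_7-dot-orbits:

[[1, 2, 5, 10, 12], [3, 4, 11], [6, 8, 13], [7, 9]]


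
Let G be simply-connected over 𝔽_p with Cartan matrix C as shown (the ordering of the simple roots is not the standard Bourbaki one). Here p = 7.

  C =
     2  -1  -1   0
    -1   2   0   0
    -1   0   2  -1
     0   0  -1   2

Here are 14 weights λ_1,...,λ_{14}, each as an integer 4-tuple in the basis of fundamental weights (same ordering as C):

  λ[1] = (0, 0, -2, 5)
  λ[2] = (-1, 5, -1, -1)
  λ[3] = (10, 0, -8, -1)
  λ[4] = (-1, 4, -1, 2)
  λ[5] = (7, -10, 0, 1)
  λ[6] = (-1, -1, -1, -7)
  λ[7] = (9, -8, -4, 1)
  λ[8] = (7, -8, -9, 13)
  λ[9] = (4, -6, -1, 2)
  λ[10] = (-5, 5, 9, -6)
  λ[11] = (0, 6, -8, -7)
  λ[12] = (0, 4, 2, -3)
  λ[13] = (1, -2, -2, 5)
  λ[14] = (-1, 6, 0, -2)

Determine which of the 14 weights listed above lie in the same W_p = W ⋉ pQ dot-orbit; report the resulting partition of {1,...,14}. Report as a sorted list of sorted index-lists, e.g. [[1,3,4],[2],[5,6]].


Cartan matrix: type A_4 (|W|=120); un-permuting the 4 rows.

Alcove-folded reps (p=7, 14 weights, presented ϖ-order):

  1: (0, 1, 1, 5);  2: (0, 6, 0, 0);  3: (0, 4, 0, 2);  4: (0, 4, 0, 2);  5: (1, 3, 1, 0);  6: (0, 6, 0, 0);  7: (0, 4, 0, 2);  8: (0, 6, 0, 0);  9: (0, 4, 0, 2);  10: (1, 3, 1, 0);  11: (0, 1, 1, 5);  12: (1, 3, 1, 0);  13: (0, 1, 1, 5);  14: (0, 6, 0, 0)

Partition of {1..14} into 4 W_7-dot-orbits:

[[1, 11, 13], [2, 6, 8, 14], [3, 4, 7, 9], [5, 10, 12]]


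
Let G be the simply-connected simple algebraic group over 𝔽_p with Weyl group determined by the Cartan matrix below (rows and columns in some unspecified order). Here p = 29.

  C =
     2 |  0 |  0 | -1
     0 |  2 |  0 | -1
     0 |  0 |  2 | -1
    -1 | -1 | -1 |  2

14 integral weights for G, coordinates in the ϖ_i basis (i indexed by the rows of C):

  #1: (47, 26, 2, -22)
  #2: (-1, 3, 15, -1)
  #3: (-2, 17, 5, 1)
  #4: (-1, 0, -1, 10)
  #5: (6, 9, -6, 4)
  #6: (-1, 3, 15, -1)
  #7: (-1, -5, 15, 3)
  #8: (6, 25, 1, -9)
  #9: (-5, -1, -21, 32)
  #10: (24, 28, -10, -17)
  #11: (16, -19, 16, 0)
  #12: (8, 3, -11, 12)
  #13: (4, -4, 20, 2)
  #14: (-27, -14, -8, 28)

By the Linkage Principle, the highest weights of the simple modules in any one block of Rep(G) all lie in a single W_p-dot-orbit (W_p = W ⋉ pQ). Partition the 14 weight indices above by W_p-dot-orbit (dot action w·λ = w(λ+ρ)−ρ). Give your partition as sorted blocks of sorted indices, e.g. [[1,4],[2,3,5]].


Type D_4, rank 4, |W|=192; reorder rows/cols to standard.

λ_j+ρ reflected into Ā_29 (⟨·,θ^∨⟩≤29); 4-tuples as given:

  1: (1, 18, 6, 1);  2: (0, 4, 16, 0);  3: (1, 18, 6, 1);  4: (0, 1, 0, 11);  5: (7, 10, 5, 0);  6: (0, 4, 16, 0);  7: (0, 4, 16, 0);  8: (1, 18, 6, 1);  9: (0, 4, 16, 0);  10: (0, 4, 16, 0);  11: (0, 1, 0, 11);  12: (9, 4, 10, 3);  13: (5, 3, 21, 0);  14: (9, 4, 10, 3)

The 14 indices split into 6 linkage classes (same alcove rep ⇔ same W_29-dot-orbit):

[[1, 3, 8], [2, 6, 7, 9, 10], [4, 11], [5], [12, 14], [13]]


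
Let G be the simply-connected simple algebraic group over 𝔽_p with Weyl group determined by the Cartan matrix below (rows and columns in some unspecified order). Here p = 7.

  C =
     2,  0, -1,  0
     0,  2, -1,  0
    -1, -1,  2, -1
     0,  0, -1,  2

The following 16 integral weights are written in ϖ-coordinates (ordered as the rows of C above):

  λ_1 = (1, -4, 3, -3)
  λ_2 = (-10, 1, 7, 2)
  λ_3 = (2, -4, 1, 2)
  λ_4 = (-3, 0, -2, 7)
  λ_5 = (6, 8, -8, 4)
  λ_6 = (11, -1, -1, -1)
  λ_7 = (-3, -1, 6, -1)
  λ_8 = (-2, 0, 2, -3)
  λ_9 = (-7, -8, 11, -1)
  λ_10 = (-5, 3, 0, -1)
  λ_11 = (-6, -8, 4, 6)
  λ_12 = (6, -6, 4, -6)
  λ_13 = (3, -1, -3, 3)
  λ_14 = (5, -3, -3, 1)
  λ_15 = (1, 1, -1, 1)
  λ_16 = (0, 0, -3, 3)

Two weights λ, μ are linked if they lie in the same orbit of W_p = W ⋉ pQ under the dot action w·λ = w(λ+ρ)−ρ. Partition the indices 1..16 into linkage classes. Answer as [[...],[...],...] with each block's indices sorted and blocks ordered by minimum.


Cartan matrix: type D_4 (|W|=192); un-permuting the 4 rows.

W_7-reps of the 16 weights in Ā_7 (same 4-coord order as C):

    λ_1+ρ ↦ (1, 2, 1, 1)
    λ_2+ρ ↦ (1, 2, 1, 1)
    λ_3+ρ ↦ (2, 2, 0, 2)
    λ_4+ρ ↦ (0, 1, 1, 4)
    λ_5+ρ ↦ (2, 0, 0, 0)
    λ_6+ρ ↦ (2, 0, 0, 0)
    λ_7+ρ ↦ (2, 0, 0, 0)
    λ_8+ρ ↦ (1, 1, 0, 2)
    λ_9+ρ ↦ (0, 1, 1, 4)
    λ_10+ρ ↦ (1, 1, 0, 3)
    λ_11+ρ ↦ (2, 0, 0, 0)
    λ_12+ρ ↦ (2, 0, 0, 0)
    λ_13+ρ ↦ (2, 2, 0, 2)
    λ_14+ρ ↦ (2, 2, 0, 2)
    λ_15+ρ ↦ (2, 2, 0, 2)
    λ_16+ρ ↦ (1, 1, 0, 2)

6 distinct reps among the 16 weights ⇒ 6 W_7-linkage classes:

[[1, 2], [3, 13, 14, 15], [4, 9], [5, 6, 7, 11, 12], [8, 16], [10]]


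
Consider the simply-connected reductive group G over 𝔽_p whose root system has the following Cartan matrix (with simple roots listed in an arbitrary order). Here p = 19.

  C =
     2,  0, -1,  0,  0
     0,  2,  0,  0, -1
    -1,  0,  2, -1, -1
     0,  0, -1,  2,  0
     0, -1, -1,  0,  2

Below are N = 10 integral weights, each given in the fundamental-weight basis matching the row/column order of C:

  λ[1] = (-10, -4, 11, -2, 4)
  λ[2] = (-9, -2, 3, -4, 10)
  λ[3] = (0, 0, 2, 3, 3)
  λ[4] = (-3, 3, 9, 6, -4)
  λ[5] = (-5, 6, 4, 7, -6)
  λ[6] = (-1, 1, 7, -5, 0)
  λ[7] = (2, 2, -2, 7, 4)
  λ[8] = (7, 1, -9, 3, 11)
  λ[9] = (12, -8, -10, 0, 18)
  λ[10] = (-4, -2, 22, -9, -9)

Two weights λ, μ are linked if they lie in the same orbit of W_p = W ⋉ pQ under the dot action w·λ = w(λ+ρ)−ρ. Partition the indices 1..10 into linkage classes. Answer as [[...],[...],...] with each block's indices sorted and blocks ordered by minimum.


Cartan matrix: type D_5 (|W|=1920); un-permuting the 5 rows.

W_19-reps of the 10 weights in Ā_19 (same 5-coord order as C):

    λ_1+ρ ↦ (9, 3, 2, 1, 0)
    λ_2+ρ ↦ (1, 1, 3, 4, 3)
    λ_3+ρ ↦ (1, 1, 3, 4, 3)
    λ_4+ρ ↦ (2, 3, 1, 7, 1)
    λ_5+ρ ↦ (0, 2, 4, 4, 1)
    λ_6+ρ ↦ (0, 2, 4, 4, 1)
    λ_7+ρ ↦ (2, 3, 1, 7, 1)
    λ_8+ρ ↦ (0, 2, 4, 4, 1)
    λ_9+ρ ↦ (0, 2, 4, 4, 1)
    λ_10+ρ ↦ (1, 1, 3, 4, 3)

Linkage partition of the 10 weights (4 classes, p=19):

[[1], [2, 3, 10], [4, 7], [5, 6, 8, 9]]


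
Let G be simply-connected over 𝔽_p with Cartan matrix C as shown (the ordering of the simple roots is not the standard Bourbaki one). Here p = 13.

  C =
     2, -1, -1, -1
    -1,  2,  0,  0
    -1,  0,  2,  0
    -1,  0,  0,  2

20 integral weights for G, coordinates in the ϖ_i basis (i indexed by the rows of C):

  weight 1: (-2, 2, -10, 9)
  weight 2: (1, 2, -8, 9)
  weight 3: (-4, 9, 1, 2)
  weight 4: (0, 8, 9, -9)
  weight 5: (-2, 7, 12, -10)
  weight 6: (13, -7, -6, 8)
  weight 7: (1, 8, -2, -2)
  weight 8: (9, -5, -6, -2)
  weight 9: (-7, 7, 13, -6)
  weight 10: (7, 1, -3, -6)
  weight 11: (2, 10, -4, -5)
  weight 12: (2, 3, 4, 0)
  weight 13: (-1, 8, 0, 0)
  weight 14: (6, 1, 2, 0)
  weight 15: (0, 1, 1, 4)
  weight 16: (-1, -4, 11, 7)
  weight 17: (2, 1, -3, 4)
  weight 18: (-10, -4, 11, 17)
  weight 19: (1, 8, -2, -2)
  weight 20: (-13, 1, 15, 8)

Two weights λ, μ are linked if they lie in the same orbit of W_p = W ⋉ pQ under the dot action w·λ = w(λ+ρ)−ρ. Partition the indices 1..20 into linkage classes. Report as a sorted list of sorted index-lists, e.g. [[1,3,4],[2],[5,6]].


Root system D_4: the 4×4 matrix C matches after relabeling.

λ_j+ρ reflected into Ā_13 (⟨·,θ^∨⟩≤13); 4-tuples as given:

  [1] (2, 7, 1, 0)
  [2] (1, 2, 2, 5)
  [3] (2, 7, 1, 0)
  [4] (0, 2, 3, 1)
  [5] (0, 2, 3, 1)
  [6] (0, 4, 5, 1)
  [7] (0, 9, 1, 1)
  [8] (0, 4, 5, 1)
  [9] (1, 2, 2, 5)
  [10] (1, 2, 2, 5)
  [11] (2, 7, 1, 0)
  [12] (0, 4, 5, 1)
  [13] (0, 9, 1, 1)
  [14] (0, 2, 3, 1)
  [15] (1, 2, 2, 5)
  [16] (0, 4, 5, 1)
  [17] (1, 2, 2, 5)
  [18] (0, 4, 5, 1)
  [19] (0, 9, 1, 1)
  [20] (2, 7, 1, 0)

Grouping the 20 weights by Ā_13-representative: 5 linkage classes.

[[1, 3, 11, 20], [2, 9, 10, 15, 17], [4, 5, 14], [6, 8, 12, 16, 18], [7, 13, 19]]


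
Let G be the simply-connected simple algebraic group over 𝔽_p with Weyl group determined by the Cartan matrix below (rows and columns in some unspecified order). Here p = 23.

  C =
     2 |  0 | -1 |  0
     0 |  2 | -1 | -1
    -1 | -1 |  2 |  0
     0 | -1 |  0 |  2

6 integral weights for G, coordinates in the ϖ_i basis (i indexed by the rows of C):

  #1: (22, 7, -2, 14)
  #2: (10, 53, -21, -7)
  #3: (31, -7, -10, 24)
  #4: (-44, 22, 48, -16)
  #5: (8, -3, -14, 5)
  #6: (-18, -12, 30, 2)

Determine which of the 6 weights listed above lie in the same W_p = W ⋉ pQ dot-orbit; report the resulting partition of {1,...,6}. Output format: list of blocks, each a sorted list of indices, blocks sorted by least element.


C ↔ A_4 under row/col permutation; |W(A_4)| = 120.

Ā_23 reps of the 6 weights (A_4, coords as presented):

  [1] (0, 0, 1, 7)
  [2] (3, 6, 2, 1)
  [3] (2, 0, 4, 9)
  [4] (9, 3, 3, 0)
  [5] (2, 0, 4, 9)
  [6] (9, 3, 3, 0)

Partition of {1..6} into 4 W_23-dot-orbits:

[[1], [2], [3, 5], [4, 6]]


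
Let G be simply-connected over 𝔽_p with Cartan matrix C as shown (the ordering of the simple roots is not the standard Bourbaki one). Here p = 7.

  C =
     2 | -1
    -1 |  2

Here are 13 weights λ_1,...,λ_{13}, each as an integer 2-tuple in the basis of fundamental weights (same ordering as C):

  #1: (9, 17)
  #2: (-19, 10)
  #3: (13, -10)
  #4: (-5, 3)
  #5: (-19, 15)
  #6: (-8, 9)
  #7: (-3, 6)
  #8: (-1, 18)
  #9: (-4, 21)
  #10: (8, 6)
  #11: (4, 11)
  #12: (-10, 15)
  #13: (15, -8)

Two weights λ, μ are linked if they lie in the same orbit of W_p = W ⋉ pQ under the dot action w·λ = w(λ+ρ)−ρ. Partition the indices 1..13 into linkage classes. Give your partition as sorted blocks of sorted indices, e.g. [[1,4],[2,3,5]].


Root system A_2: the 2×2 matrix C matches after relabeling.

Alcove-folded reps (p=7, 13 weights, presented ϖ-order):

  λ_1+ρ ↦ (4, 0) · λ_2+ρ ↦ (4, 0) · λ_3+ρ ↦ (2, 0) · λ_4+ρ ↦ (4, 0) · λ_5+ρ ↦ (2, 3) · λ_6+ρ ↦ (4, 0) · λ_7+ρ ↦ (2, 5) · λ_8+ρ ↦ (2, 0) · λ_9+ρ ↦ (1, 2) · λ_10+ρ ↦ (2, 0) · λ_11+ρ ↦ (2, 3) · λ_12+ρ ↦ (2, 0) · λ_13+ρ ↦ (2, 0)

Linkage partition of the 13 weights (5 classes, p=7):

[[1, 2, 4, 6], [3, 8, 10, 12, 13], [5, 11], [7], [9]]


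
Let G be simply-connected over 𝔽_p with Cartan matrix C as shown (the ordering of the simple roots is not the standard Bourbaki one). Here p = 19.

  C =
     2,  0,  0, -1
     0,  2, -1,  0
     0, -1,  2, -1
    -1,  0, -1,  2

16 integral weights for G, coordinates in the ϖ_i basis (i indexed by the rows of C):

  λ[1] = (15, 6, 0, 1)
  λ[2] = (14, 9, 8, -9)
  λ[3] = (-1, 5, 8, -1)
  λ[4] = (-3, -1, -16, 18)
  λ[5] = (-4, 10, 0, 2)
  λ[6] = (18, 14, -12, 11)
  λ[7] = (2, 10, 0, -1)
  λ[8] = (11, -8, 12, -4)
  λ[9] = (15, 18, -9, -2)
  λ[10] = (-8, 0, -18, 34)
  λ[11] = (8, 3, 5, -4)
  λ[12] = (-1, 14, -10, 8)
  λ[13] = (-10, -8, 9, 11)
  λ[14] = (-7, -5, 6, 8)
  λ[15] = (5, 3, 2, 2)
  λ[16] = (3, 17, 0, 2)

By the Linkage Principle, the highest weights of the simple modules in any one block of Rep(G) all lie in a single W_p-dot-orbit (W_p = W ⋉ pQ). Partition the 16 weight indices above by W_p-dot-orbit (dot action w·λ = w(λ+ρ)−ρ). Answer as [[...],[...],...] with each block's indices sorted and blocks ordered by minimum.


Root system A_4: the 4×4 matrix C matches after relabeling.

W_19-reps of the 16 weights in Ā_19 (same 4-coord order as C):

  λ_1 → (9, 0, 1, 2)
  λ_2 → (0, 3, 1, 8)
  λ_3 → (0, 6, 9, 0)
  λ_4 → (2, 15, 0, 2)
  λ_5 → (3, 11, 1, 0)
  λ_6 → (3, 11, 1, 0)
  λ_7 → (3, 11, 1, 0)
  λ_8 → (6, 4, 3, 3)
  λ_9 → (0, 3, 1, 8)
  λ_10 → (9, 0, 1, 2)
  λ_11 → (6, 4, 3, 3)
  λ_12 → (0, 6, 9, 0)
  λ_13 → (6, 4, 3, 3)
  λ_14 → (6, 4, 3, 3)
  λ_15 → (6, 4, 3, 3)
  λ_16 → (3, 11, 1, 0)

The 16 indices split into 6 linkage classes (same alcove rep ⇔ same W_19-dot-orbit):

[[1, 10], [2, 9], [3, 12], [4], [5, 6, 7, 16], [8, 11, 13, 14, 15]]


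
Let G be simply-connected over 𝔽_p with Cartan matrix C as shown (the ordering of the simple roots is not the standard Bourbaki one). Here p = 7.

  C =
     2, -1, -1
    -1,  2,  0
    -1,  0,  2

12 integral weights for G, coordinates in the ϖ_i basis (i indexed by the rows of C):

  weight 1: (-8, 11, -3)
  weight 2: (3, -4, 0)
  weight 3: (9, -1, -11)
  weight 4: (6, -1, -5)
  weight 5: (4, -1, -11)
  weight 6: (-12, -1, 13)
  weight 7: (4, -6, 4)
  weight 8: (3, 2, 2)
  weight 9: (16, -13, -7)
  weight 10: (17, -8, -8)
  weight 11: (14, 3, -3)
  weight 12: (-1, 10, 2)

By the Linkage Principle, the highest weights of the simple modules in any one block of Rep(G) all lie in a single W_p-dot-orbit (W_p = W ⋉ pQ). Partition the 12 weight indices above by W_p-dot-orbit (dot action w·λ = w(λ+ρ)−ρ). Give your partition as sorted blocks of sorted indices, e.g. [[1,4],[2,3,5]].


Type A_3, rank 3, |W|=24; reorder rows/cols to standard.

Ā_7 reps of the 12 weights (A_3, coords as presented):

    [1] (0, 2, 2)
    [2] (1, 3, 1)
    [3] (3, 0, 4)
    [4] (3, 0, 4)
    [5] (0, 2, 2)
    [6] (4, 0, 0)
    [7] (0, 2, 2)
    [8] (4, 0, 0)
    [9] (1, 3, 1)
    [10] (4, 0, 0)
    [11] (1, 3, 1)
    [12] (4, 0, 0)

Grouping the 12 weights by Ā_7-representative: 4 linkage classes.

[[1, 5, 7], [2, 9, 11], [3, 4], [6, 8, 10, 12]]


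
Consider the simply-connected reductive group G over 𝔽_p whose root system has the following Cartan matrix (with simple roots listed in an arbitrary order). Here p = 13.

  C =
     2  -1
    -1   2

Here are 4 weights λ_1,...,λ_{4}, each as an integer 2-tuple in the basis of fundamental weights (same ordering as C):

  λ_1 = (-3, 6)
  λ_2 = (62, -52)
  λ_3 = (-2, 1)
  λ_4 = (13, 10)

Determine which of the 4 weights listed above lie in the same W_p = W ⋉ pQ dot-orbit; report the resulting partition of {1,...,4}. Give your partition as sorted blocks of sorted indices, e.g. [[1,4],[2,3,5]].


A_2 Cartan matrix, 2 simple roots permuted; ρ=(1,1).

Ā_13 reps of the 4 weights (A_2, coords as presented):

  1: (2, 5)
  2: (1, 1)
  3: (1, 1)
  4: (1, 1)

2 distinct reps among the 4 weights ⇒ 2 W_13-linkage classes:

[[1], [2, 3, 4]]


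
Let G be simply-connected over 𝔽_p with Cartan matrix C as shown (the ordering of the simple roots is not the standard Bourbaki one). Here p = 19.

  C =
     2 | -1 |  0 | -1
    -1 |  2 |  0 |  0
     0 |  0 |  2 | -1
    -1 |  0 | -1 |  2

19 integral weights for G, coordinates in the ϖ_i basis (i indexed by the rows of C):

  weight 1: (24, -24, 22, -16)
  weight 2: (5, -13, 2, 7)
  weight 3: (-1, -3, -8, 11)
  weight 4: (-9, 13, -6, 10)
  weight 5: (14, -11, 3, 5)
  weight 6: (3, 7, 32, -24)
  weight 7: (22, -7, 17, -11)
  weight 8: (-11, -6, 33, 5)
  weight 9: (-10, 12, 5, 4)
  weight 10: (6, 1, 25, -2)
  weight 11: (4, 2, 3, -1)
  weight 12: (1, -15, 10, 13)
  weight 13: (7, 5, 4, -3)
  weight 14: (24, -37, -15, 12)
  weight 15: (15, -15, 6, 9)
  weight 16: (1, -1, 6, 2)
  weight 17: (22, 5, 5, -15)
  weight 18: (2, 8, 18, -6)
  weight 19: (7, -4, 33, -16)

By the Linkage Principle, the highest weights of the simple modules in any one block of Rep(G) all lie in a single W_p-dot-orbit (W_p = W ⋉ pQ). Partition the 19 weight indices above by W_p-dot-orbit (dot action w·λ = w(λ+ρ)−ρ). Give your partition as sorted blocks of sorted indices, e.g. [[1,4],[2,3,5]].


Cartan matrix: type A_4 (|W|=120); un-permuting the 4 rows.

Ā_19 reps of the 19 weights (A_4, coords as presented):

  [1] (5, 4, 2, 4)
  [2] (6, 6, 3, 2)
  [3] (2, 0, 7, 3)
  [4] (6, 6, 3, 2)
  [5] (5, 4, 2, 4)
  [6] (5, 3, 4, 0)
  [7] (1, 6, 4, 6)
  [8] (5, 4, 2, 4)
  [9] (5, 4, 2, 4)
  [10] (1, 6, 4, 6)
  [11] (5, 3, 4, 0)
  [12] (6, 6, 3, 2)
  [13] (6, 6, 3, 2)
  [14] (5, 0, 11, 1)
  [15] (2, 0, 7, 3)
  [16] (2, 0, 7, 3)
  [17] (5, 4, 2, 4)
  [18] (2, 0, 7, 3)
  [19] (5, 3, 4, 0)

Linkage partition of the 19 weights (6 classes, p=19):

[[1, 5, 8, 9, 17], [2, 4, 12, 13], [3, 15, 16, 18], [6, 11, 19], [7, 10], [14]]


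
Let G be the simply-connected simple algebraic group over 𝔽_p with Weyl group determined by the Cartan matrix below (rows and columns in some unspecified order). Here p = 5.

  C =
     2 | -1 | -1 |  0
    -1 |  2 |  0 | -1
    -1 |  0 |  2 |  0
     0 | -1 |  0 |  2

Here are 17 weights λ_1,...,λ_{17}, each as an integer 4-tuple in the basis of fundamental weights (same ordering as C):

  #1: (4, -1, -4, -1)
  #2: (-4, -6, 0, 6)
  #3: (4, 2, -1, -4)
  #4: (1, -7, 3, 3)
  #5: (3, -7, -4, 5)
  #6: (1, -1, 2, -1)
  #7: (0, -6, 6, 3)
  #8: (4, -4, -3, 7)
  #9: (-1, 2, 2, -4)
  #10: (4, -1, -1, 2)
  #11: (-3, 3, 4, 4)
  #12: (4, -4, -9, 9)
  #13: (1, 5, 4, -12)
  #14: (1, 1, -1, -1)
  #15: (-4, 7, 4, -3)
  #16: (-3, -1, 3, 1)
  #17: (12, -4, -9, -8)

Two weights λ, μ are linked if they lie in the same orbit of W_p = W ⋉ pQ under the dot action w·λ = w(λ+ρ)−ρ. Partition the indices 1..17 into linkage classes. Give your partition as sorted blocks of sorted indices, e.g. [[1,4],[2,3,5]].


Dynkin diagram of C (from the 6 off-diagonal −1 entries): A_4.

Each λ_j+ρ reduced to Ā_5; 4-tuples below use C's row order:

  1: (2, 0, 3, 0);  2: (0, 2, 2, 0);  3: (2, 0, 3, 0);  4: (3, 0, 1, 1);  5: (3, 0, 1, 1);  6: (2, 0, 3, 0);  7: (2, 2, 0, 0);  8: (3, 0, 0, 0);  9: (0, 0, 2, 2);  10: (2, 0, 3, 0);  11: (0, 2, 2, 0);  12: (0, 2, 2, 0);  13: (0, 2, 2, 0);  14: (2, 2, 0, 0);  15: (0, 0, 2, 2);  16: (0, 2, 2, 0);  17: (3, 0, 0, 0)

Linkage partition of the 17 weights (6 classes, p=5):

[[1, 3, 6, 10], [2, 11, 12, 13, 16], [4, 5], [7, 14], [8, 17], [9, 15]]


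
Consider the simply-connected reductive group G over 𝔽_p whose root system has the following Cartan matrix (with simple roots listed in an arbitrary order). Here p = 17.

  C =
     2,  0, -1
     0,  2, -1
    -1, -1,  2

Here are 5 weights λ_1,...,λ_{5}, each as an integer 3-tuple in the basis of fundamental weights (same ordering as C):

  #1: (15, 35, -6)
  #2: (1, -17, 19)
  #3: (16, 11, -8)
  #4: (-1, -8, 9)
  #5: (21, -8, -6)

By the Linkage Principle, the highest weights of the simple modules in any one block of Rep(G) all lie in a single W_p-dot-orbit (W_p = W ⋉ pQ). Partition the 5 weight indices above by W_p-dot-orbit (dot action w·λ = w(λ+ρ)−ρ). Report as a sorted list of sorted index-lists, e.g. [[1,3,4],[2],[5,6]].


Cartan matrix: type A_3 (|W|=24); un-permuting the 3 rows.

Ā_17 reps of the 5 weights (A_3, coords as presented):

  λ_1 → (3, 11, 1)
  λ_2 → (3, 11, 1)
  λ_3 → (5, 0, 7)
  λ_4 → (0, 7, 3)
  λ_5 → (5, 0, 7)

Linkage partition of the 5 weights (3 classes, p=17):

[[1, 2], [3, 5], [4]]


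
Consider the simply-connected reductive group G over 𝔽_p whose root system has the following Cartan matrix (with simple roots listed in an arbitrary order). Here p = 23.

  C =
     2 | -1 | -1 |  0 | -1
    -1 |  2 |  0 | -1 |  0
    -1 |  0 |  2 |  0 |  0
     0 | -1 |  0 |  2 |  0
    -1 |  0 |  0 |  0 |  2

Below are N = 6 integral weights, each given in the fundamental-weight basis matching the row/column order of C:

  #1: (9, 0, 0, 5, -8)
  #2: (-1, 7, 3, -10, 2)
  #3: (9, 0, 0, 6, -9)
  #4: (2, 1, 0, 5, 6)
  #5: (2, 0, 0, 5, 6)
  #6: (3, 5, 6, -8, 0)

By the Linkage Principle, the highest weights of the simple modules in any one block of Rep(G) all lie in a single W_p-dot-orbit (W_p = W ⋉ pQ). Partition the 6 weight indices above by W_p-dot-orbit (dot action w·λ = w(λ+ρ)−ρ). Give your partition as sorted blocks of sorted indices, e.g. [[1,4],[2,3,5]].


Cartan matrix: type D_5 (|W|=1920); un-permuting the 5 rows.

W_23-reps of the 6 weights in Ā_23 (same 5-coord order as C):

  [1] (3, 1, 1, 6, 7) · [2] (1, 0, 3, 8, 2) · [3] (2, 1, 1, 7, 8) · [4] (3, 1, 1, 6, 7) · [5] (3, 1, 1, 6, 7) · [6] (3, 1, 7, 6, 1)

The 6 indices split into 4 linkage classes (same alcove rep ⇔ same W_23-dot-orbit):

[[1, 4, 5], [2], [3], [6]]


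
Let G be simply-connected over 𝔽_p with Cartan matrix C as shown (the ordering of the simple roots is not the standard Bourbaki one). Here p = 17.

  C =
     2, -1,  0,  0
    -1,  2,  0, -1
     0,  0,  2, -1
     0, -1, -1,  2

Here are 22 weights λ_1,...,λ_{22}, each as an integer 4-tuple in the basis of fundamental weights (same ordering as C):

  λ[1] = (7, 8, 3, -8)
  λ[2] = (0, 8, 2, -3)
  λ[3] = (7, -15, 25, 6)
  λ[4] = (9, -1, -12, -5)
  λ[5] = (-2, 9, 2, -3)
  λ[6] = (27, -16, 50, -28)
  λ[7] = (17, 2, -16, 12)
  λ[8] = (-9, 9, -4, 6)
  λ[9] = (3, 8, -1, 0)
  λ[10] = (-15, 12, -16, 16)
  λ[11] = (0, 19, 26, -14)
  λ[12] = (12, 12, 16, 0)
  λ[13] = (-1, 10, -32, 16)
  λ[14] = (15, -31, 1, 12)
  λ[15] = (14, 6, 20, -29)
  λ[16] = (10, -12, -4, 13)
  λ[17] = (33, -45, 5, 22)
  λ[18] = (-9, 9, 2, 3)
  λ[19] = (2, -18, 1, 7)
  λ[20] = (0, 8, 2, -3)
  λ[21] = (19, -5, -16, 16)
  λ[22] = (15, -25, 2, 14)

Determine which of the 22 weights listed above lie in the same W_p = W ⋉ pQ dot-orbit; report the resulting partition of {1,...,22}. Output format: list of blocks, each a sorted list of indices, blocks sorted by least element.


Root system A_4: the 4×4 matrix C matches after relabeling.

Alcove-folded reps (p=17, 22 weights, presented ϖ-order):

  [1] (8, 2, 3, 4);  [2] (1, 7, 1, 2);  [3] (1, 7, 1, 2);  [4] (5, 6, 0, 4);  [5] (1, 7, 1, 2);  [6] (8, 2, 3, 4);  [7] (0, 1, 2, 1);  [8] (8, 2, 3, 4);  [9] (4, 9, 0, 1);  [10] (0, 1, 2, 1);  [11] (4, 9, 0, 1);  [12] (4, 9, 0, 1);  [13] (0, 11, 3, 0);  [14] (0, 1, 2, 1);  [15] (5, 6, 0, 4);  [16] (0, 11, 3, 0);  [17] (5, 6, 0, 4);  [18] (8, 2, 3, 4);  [19] (8, 2, 3, 4);  [20] (1, 7, 1, 2);  [21] (0, 1, 2, 1);  [22] (1, 7, 1, 2)

The 22 indices split into 6 linkage classes (same alcove rep ⇔ same W_17-dot-orbit):

[[1, 6, 8, 18, 19], [2, 3, 5, 20, 22], [4, 15, 17], [7, 10, 14, 21], [9, 11, 12], [13, 16]]
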